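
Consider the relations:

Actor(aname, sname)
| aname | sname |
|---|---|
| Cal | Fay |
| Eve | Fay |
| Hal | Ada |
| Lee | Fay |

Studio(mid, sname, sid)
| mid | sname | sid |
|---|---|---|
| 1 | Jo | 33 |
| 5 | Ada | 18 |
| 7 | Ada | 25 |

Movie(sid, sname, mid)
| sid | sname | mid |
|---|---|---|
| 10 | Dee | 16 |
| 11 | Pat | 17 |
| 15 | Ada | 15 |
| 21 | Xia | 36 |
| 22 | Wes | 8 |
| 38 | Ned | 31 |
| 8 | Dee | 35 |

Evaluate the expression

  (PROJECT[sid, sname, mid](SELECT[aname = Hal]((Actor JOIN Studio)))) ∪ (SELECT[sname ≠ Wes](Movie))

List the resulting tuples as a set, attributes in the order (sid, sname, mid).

Natural join on sname: {(Hal, Ada, 5, 18), (Hal, Ada, 7, 25)}
Selection aname = Hal: {(Hal, Ada, 5, 18), (Hal, Ada, 7, 25)}
Projecting to sid, sname, mid: {(18, Ada, 5), (25, Ada, 7)}
Selection sname ≠ Wes: {(10, Dee, 16), (11, Pat, 17), (15, Ada, 15), (21, Xia, 36), (38, Ned, 31), (8, Dee, 35)}
Union: {(18, Ada, 5), (25, Ada, 7)} with {(10, Dee, 16), (11, Pat, 17), (15, Ada, 15), (21, Xia, 36), (38, Ned, 31), (8, Dee, 35)} → {(10, Dee, 16), (11, Pat, 17), (15, Ada, 15), (18, Ada, 5), (21, Xia, 36), (25, Ada, 7), (38, Ned, 31), (8, Dee, 35)}

{(10, Dee, 16), (11, Pat, 17), (15, Ada, 15), (18, Ada, 5), (21, Xia, 36), (25, Ada, 7), (38, Ned, 31), (8, Dee, 35)}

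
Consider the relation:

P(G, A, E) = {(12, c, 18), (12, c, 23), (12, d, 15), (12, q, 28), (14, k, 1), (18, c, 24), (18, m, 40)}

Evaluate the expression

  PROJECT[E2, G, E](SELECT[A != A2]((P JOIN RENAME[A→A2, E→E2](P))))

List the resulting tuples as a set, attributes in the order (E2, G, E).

ρ[A→A2, E→E2]: schema becomes (G, A2, E2); tuples unchanged.
Natural join on G: {(12, c, 18, c, 18), (12, c, 18, c, 23), (12, c, 18, d, 15), (12, c, 18, q, 28), (12, c, 23, c, 18), (12, c, 23, c, 23), (12, c, 23, d, 15), (12, c, 23, q, 28), (12, d, 15, c, 18), (12, d, 15, c, 23), (12, d, 15, d, 15), (12, d, 15, q, 28), (12, q, 28, c, 18), (12, q, 28, c, 23), (12, q, 28, d, 15), (12, q, 28, q, 28), (14, k, 1, k, 1), (18, c, 24, c, 24), (18, c, 24, m, 40), (18, m, 40, c, 24), (18, m, 40, m, 40)}
σ[A != A2]: keep tuples satisfying A != A2 → {(12, c, 18, d, 15), (12, c, 18, q, 28), (12, c, 23, d, 15), (12, c, 23, q, 28), (12, d, 15, c, 18), (12, d, 15, c, 23), (12, d, 15, q, 28), (12, q, 28, c, 18), (12, q, 28, c, 23), (12, q, 28, d, 15), (18, c, 24, m, 40), (18, m, 40, c, 24)}
Projecting to E2, G, E: {(15, 12, 18), (15, 12, 23), (15, 12, 28), (18, 12, 15), (18, 12, 28), (23, 12, 15), (23, 12, 28), (24, 18, 40), (28, 12, 15), (28, 12, 18), (28, 12, 23), (40, 18, 24)}

{(15, 12, 18), (15, 12, 23), (15, 12, 28), (18, 12, 15), (18, 12, 28), (23, 12, 15), (23, 12, 28), (24, 18, 40), (28, 12, 15), (28, 12, 18), (28, 12, 23), (40, 18, 24)}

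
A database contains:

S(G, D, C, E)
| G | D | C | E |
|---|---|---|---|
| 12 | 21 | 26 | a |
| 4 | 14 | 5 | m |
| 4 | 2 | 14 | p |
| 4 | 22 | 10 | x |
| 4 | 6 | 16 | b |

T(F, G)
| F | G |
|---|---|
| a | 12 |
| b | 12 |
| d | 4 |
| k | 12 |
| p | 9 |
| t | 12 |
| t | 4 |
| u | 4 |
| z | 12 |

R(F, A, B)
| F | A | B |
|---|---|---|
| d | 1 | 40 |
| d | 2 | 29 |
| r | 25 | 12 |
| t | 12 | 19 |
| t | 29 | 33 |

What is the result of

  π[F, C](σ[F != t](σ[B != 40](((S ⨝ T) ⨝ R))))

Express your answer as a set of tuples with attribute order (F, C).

S ⋈ T (natural join on G): {(12, 21, 26, a, a), (12, 21, 26, a, b), (12, 21, 26, a, k), (12, 21, 26, a, t), (12, 21, 26, a, z), (4, 14, 5, m, d), (4, 14, 5, m, t), (4, 14, 5, m, u), (4, 2, 14, p, d), (4, 2, 14, p, t), (4, 2, 14, p, u), (4, 22, 10, x, d), (4, 22, 10, x, t), (4, 22, 10, x, u), (4, 6, 16, b, d), (4, 6, 16, b, t), (4, 6, 16, b, u)}
(S ⨝ T) ⋈ R (natural join on F): {(12, 21, 26, a, t, 12, 19), (12, 21, 26, a, t, 29, 33), (4, 14, 5, m, d, 1, 40), (4, 14, 5, m, d, 2, 29), (4, 14, 5, m, t, 12, 19), (4, 14, 5, m, t, 29, 33), (4, 2, 14, p, d, 1, 40), (4, 2, 14, p, d, 2, 29), (4, 2, 14, p, t, 12, 19), (4, 2, 14, p, t, 29, 33), (4, 22, 10, x, d, 1, 40), (4, 22, 10, x, d, 2, 29), (4, 22, 10, x, t, 12, 19), (4, 22, 10, x, t, 29, 33), (4, 6, 16, b, d, 1, 40), (4, 6, 16, b, d, 2, 29), (4, 6, 16, b, t, 12, 19), (4, 6, 16, b, t, 29, 33)}
Selection B != 40: {(12, 21, 26, a, t, 12, 19), (12, 21, 26, a, t, 29, 33), (4, 14, 5, m, d, 2, 29), (4, 14, 5, m, t, 12, 19), (4, 14, 5, m, t, 29, 33), (4, 2, 14, p, d, 2, 29), (4, 2, 14, p, t, 12, 19), (4, 2, 14, p, t, 29, 33), (4, 22, 10, x, d, 2, 29), (4, 22, 10, x, t, 12, 19), (4, 22, 10, x, t, 29, 33), (4, 6, 16, b, d, 2, 29), (4, 6, 16, b, t, 12, 19), (4, 6, 16, b, t, 29, 33)}
Selection F != t: {(4, 14, 5, m, d, 2, 29), (4, 2, 14, p, d, 2, 29), (4, 22, 10, x, d, 2, 29), (4, 6, 16, b, d, 2, 29)}
π_{F, C} gives {(d, 10), (d, 14), (d, 16), (d, 5)}.

{(d, 10), (d, 14), (d, 16), (d, 5)}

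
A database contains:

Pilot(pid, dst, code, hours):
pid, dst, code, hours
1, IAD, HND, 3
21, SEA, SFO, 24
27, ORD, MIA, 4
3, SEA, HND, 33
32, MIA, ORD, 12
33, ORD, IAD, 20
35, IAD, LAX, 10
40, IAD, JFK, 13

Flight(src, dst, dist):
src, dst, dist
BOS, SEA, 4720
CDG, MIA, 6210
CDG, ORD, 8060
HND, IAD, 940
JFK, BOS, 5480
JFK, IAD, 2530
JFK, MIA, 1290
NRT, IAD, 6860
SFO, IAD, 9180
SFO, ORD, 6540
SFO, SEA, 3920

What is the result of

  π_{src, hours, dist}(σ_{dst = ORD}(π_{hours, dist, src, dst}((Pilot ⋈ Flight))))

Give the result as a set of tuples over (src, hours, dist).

Joining Pilot and Flight on dst yields {(1, IAD, HND, 3, HND, 940), (1, IAD, HND, 3, JFK, 2530), (1, IAD, HND, 3, NRT, 6860), (1, IAD, HND, 3, SFO, 9180), (21, SEA, SFO, 24, BOS, 4720), (21, SEA, SFO, 24, SFO, 3920), (27, ORD, MIA, 4, CDG, 8060), (27, ORD, MIA, 4, SFO, 6540), (3, SEA, HND, 33, BOS, 4720), (3, SEA, HND, 33, SFO, 3920), (32, MIA, ORD, 12, CDG, 6210), (32, MIA, ORD, 12, JFK, 1290), (33, ORD, IAD, 20, CDG, 8060), (33, ORD, IAD, 20, SFO, 6540), (35, IAD, LAX, 10, HND, 940), (35, IAD, LAX, 10, JFK, 2530), (35, IAD, LAX, 10, NRT, 6860), (35, IAD, LAX, 10, SFO, 9180), (40, IAD, JFK, 13, HND, 940), (40, IAD, JFK, 13, JFK, 2530), (40, IAD, JFK, 13, NRT, 6860), (40, IAD, JFK, 13, SFO, 9180)}.
Keep only column(s) hours, dist, src, dst: {(10, 2530, JFK, IAD), (10, 6860, NRT, IAD), (10, 9180, SFO, IAD), (10, 940, HND, IAD), (12, 1290, JFK, MIA), (12, 6210, CDG, MIA), (13, 2530, JFK, IAD), (13, 6860, NRT, IAD), (13, 9180, SFO, IAD), (13, 940, HND, IAD), (20, 6540, SFO, ORD), (20, 8060, CDG, ORD), (24, 3920, SFO, SEA), (24, 4720, BOS, SEA), (3, 2530, JFK, IAD), (3, 6860, NRT, IAD), (3, 9180, SFO, IAD), (3, 940, HND, IAD), (33, 3920, SFO, SEA), (33, 4720, BOS, SEA), (4, 6540, SFO, ORD), (4, 8060, CDG, ORD)}
σ[dst = ORD]: keep tuples satisfying dst = ORD → {(20, 6540, SFO, ORD), (20, 8060, CDG, ORD), (4, 6540, SFO, ORD), (4, 8060, CDG, ORD)}
Keep only column(s) src, hours, dist: {(CDG, 20, 8060), (CDG, 4, 8060), (SFO, 20, 6540), (SFO, 4, 6540)}

{(CDG, 20, 8060), (CDG, 4, 8060), (SFO, 20, 6540), (SFO, 4, 6540)}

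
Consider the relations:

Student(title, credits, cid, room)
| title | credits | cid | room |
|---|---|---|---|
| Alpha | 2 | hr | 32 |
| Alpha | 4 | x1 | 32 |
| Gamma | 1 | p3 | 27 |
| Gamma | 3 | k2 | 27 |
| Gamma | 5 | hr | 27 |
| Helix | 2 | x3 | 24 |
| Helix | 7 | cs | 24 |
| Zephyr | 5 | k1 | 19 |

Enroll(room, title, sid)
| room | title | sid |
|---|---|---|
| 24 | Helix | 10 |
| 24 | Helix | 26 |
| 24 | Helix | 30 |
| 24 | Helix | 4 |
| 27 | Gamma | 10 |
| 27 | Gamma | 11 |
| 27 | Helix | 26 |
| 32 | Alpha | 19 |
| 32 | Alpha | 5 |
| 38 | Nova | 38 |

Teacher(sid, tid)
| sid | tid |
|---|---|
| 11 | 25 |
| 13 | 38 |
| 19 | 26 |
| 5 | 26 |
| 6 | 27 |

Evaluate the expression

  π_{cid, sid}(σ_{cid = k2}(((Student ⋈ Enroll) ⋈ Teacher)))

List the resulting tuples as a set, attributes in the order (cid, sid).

Natural join on title, room: {(Alpha, 2, hr, 32, 19), (Alpha, 2, hr, 32, 5), (Alpha, 4, x1, 32, 19), (Alpha, 4, x1, 32, 5), (Gamma, 1, p3, 27, 10), (Gamma, 1, p3, 27, 11), (Gamma, 3, k2, 27, 10), (Gamma, 3, k2, 27, 11), (Gamma, 5, hr, 27, 10), (Gamma, 5, hr, 27, 11), (Helix, 2, x3, 24, 10), (Helix, 2, x3, 24, 26), (Helix, 2, x3, 24, 30), (Helix, 2, x3, 24, 4), (Helix, 7, cs, 24, 10), (Helix, 7, cs, 24, 26), (Helix, 7, cs, 24, 30), (Helix, 7, cs, 24, 4)}
Natural join on sid: {(Alpha, 2, hr, 32, 19, 26), (Alpha, 2, hr, 32, 5, 26), (Alpha, 4, x1, 32, 19, 26), (Alpha, 4, x1, 32, 5, 26), (Gamma, 1, p3, 27, 11, 25), (Gamma, 3, k2, 27, 11, 25), (Gamma, 5, hr, 27, 11, 25)}
Filtering on cid = k2 leaves {(Gamma, 3, k2, 27, 11, 25)}.
π[cid, sid]: project onto (cid, sid) → {(k2, 11)}

{(k2, 11)}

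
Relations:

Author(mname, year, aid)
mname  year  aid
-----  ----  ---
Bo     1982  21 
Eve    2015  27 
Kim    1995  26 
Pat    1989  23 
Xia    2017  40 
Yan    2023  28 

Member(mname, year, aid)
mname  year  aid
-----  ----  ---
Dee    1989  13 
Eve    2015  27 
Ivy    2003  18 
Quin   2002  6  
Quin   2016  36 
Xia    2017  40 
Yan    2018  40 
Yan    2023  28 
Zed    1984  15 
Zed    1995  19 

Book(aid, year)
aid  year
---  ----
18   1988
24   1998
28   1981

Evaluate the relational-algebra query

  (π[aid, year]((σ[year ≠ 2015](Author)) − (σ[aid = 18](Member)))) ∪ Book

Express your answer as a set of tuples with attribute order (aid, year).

{(18, 1988), (21, 1982), (23, 1989), (24, 1998), (26, 1995), (28, 1981), (28, 2023), (40, 2017)}

Apply σ_{year ≠ 2015}; surviving tuples: {(Bo, 1982, 21), (Kim, 1995, 26), (Pat, 1989, 23), (Xia, 2017, 40), (Yan, 2023, 28)}
Apply σ_{aid = 18}; surviving tuples: {(Ivy, 2003, 18)}
Difference: {(Bo, 1982, 21), (Kim, 1995, 26), (Pat, 1989, 23), (Xia, 2017, 40), (Yan, 2023, 28)} with {(Ivy, 2003, 18)} → {(Bo, 1982, 21), (Kim, 1995, 26), (Pat, 1989, 23), (Xia, 2017, 40), (Yan, 2023, 28)}
π[aid, year]: project onto (aid, year) → {(21, 1982), (23, 1989), (26, 1995), (28, 2023), (40, 2017)}
Union: {(21, 1982), (23, 1989), (26, 1995), (28, 2023), (40, 2017)} with {(18, 1988), (24, 1998), (28, 1981)} → {(18, 1988), (21, 1982), (23, 1989), (24, 1998), (26, 1995), (28, 1981), (28, 2023), (40, 2017)}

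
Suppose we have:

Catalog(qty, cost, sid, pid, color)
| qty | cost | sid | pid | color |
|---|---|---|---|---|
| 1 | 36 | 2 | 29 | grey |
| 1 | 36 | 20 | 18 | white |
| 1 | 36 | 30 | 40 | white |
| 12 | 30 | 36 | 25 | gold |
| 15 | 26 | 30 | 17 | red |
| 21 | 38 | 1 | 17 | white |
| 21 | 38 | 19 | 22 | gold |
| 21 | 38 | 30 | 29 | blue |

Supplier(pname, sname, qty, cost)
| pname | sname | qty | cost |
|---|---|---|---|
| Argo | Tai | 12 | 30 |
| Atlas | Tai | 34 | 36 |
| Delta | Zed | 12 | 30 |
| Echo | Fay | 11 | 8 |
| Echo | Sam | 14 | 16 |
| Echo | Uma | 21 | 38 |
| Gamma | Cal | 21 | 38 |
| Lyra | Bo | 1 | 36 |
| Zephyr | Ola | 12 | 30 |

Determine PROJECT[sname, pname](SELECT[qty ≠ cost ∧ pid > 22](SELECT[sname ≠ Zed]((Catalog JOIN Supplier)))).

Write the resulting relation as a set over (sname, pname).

Catalog ⋈ Supplier (natural join on qty, cost): {(1, 36, 2, 29, grey, Lyra, Bo), (1, 36, 20, 18, white, Lyra, Bo), (1, 36, 30, 40, white, Lyra, Bo), (12, 30, 36, 25, gold, Argo, Tai), (12, 30, 36, 25, gold, Delta, Zed), (12, 30, 36, 25, gold, Zephyr, Ola), (21, 38, 1, 17, white, Echo, Uma), (21, 38, 1, 17, white, Gamma, Cal), (21, 38, 19, 22, gold, Echo, Uma), (21, 38, 19, 22, gold, Gamma, Cal), (21, 38, 30, 29, blue, Echo, Uma), (21, 38, 30, 29, blue, Gamma, Cal)}
Selection sname ≠ Zed: {(1, 36, 2, 29, grey, Lyra, Bo), (1, 36, 20, 18, white, Lyra, Bo), (1, 36, 30, 40, white, Lyra, Bo), (12, 30, 36, 25, gold, Argo, Tai), (12, 30, 36, 25, gold, Zephyr, Ola), (21, 38, 1, 17, white, Echo, Uma), (21, 38, 1, 17, white, Gamma, Cal), (21, 38, 19, 22, gold, Echo, Uma), (21, 38, 19, 22, gold, Gamma, Cal), (21, 38, 30, 29, blue, Echo, Uma), (21, 38, 30, 29, blue, Gamma, Cal)}
Selection qty ≠ cost ∧ pid > 22: {(1, 36, 2, 29, grey, Lyra, Bo), (1, 36, 30, 40, white, Lyra, Bo), (12, 30, 36, 25, gold, Argo, Tai), (12, 30, 36, 25, gold, Zephyr, Ola), (21, 38, 30, 29, blue, Echo, Uma), (21, 38, 30, 29, blue, Gamma, Cal)}
Keep only column(s) sname, pname (1 duplicate(s) eliminated): {(Bo, Lyra), (Cal, Gamma), (Ola, Zephyr), (Tai, Argo), (Uma, Echo)}

{(Bo, Lyra), (Cal, Gamma), (Ola, Zephyr), (Tai, Argo), (Uma, Echo)}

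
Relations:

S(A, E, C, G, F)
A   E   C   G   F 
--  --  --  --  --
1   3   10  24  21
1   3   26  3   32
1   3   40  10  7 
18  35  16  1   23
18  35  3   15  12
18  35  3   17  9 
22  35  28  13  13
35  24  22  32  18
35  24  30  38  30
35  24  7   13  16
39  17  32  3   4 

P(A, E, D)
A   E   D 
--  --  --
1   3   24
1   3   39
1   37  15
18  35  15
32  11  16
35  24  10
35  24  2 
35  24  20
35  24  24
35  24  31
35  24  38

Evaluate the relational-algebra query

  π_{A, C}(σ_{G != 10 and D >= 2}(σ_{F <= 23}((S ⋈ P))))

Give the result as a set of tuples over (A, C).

{(1, 10), (18, 16), (18, 3), (35, 22), (35, 7)}

Natural join on A, E: {(1, 3, 10, 24, 21, 24), (1, 3, 10, 24, 21, 39), (1, 3, 26, 3, 32, 24), (1, 3, 26, 3, 32, 39), (1, 3, 40, 10, 7, 24), (1, 3, 40, 10, 7, 39), (18, 35, 16, 1, 23, 15), (18, 35, 3, 15, 12, 15), (18, 35, 3, 17, 9, 15), (35, 24, 22, 32, 18, 10), (35, 24, 22, 32, 18, 2), (35, 24, 22, 32, 18, 20), (35, 24, 22, 32, 18, 24), (35, 24, 22, 32, 18, 31), (35, 24, 22, 32, 18, 38), (35, 24, 30, 38, 30, 10), (35, 24, 30, 38, 30, 2), (35, 24, 30, 38, 30, 20), (35, 24, 30, 38, 30, 24), (35, 24, 30, 38, 30, 31), (35, 24, 30, 38, 30, 38), (35, 24, 7, 13, 16, 10), (35, 24, 7, 13, 16, 2), (35, 24, 7, 13, 16, 20), (35, 24, 7, 13, 16, 24), (35, 24, 7, 13, 16, 31), (35, 24, 7, 13, 16, 38)}
Apply σ_{F <= 23}; surviving tuples: {(1, 3, 10, 24, 21, 24), (1, 3, 10, 24, 21, 39), (1, 3, 40, 10, 7, 24), (1, 3, 40, 10, 7, 39), (18, 35, 16, 1, 23, 15), (18, 35, 3, 15, 12, 15), (18, 35, 3, 17, 9, 15), (35, 24, 22, 32, 18, 10), (35, 24, 22, 32, 18, 2), (35, 24, 22, 32, 18, 20), (35, 24, 22, 32, 18, 24), (35, 24, 22, 32, 18, 31), (35, 24, 22, 32, 18, 38), (35, 24, 7, 13, 16, 10), (35, 24, 7, 13, 16, 2), (35, 24, 7, 13, 16, 20), (35, 24, 7, 13, 16, 24), (35, 24, 7, 13, 16, 31), (35, 24, 7, 13, 16, 38)}
Apply σ_{G != 10 and D >= 2}; surviving tuples: {(1, 3, 10, 24, 21, 24), (1, 3, 10, 24, 21, 39), (18, 35, 16, 1, 23, 15), (18, 35, 3, 15, 12, 15), (18, 35, 3, 17, 9, 15), (35, 24, 22, 32, 18, 10), (35, 24, 22, 32, 18, 2), (35, 24, 22, 32, 18, 20), (35, 24, 22, 32, 18, 24), (35, 24, 22, 32, 18, 31), (35, 24, 22, 32, 18, 38), (35, 24, 7, 13, 16, 10), (35, 24, 7, 13, 16, 2), (35, 24, 7, 13, 16, 20), (35, 24, 7, 13, 16, 24), (35, 24, 7, 13, 16, 31), (35, 24, 7, 13, 16, 38)}
π_{A, C} gives {(1, 10), (18, 16), (18, 3), (35, 22), (35, 7)} (12 duplicate(s) eliminated).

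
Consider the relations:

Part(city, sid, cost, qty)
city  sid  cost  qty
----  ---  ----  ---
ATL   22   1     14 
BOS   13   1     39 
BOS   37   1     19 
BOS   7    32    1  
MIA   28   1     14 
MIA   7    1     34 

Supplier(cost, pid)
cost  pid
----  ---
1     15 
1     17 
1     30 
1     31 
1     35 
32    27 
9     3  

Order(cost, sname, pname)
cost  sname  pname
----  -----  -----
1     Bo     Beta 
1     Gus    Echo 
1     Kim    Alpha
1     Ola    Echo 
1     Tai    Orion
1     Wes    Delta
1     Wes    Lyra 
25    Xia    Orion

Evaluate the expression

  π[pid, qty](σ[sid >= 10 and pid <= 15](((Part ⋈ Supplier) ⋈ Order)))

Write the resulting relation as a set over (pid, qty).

{(15, 14), (15, 19), (15, 39)}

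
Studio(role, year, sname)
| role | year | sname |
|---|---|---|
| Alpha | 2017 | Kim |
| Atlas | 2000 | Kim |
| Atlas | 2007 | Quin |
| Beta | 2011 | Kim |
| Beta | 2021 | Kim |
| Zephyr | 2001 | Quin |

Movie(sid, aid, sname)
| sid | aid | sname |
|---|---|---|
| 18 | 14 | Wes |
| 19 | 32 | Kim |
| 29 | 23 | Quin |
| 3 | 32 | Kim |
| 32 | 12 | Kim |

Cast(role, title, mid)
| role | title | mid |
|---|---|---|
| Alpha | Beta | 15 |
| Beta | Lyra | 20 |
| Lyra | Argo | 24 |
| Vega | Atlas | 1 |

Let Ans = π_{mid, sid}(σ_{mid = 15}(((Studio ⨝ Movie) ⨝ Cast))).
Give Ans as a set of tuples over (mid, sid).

{(15, 19), (15, 3), (15, 32)}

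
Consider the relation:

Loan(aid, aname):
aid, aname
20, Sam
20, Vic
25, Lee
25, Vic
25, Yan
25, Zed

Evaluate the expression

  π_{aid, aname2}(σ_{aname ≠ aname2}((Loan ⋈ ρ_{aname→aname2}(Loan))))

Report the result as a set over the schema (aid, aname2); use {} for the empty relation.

ρ[aname→aname2]: schema becomes (aid, aname2); tuples unchanged.
Loan ⋈ ρ_{aname→aname2}(Loan) (natural join on aid): {(20, Sam, Sam), (20, Sam, Vic), (20, Vic, Sam), (20, Vic, Vic), (25, Lee, Lee), (25, Lee, Vic), (25, Lee, Yan), (25, Lee, Zed), (25, Vic, Lee), (25, Vic, Vic), (25, Vic, Yan), (25, Vic, Zed), (25, Yan, Lee), (25, Yan, Vic), (25, Yan, Yan), (25, Yan, Zed), (25, Zed, Lee), (25, Zed, Vic), (25, Zed, Yan), (25, Zed, Zed)}
Filtering on aname ≠ aname2 leaves {(20, Sam, Vic), (20, Vic, Sam), (25, Lee, Vic), (25, Lee, Yan), (25, Lee, Zed), (25, Vic, Lee), (25, Vic, Yan), (25, Vic, Zed), (25, Yan, Lee), (25, Yan, Vic), (25, Yan, Zed), (25, Zed, Lee), (25, Zed, Vic), (25, Zed, Yan)}.
π_{aid, aname2} gives {(20, Sam), (20, Vic), (25, Lee), (25, Vic), (25, Yan), (25, Zed)} (8 duplicate(s) eliminated).

{(20, Sam), (20, Vic), (25, Lee), (25, Vic), (25, Yan), (25, Zed)}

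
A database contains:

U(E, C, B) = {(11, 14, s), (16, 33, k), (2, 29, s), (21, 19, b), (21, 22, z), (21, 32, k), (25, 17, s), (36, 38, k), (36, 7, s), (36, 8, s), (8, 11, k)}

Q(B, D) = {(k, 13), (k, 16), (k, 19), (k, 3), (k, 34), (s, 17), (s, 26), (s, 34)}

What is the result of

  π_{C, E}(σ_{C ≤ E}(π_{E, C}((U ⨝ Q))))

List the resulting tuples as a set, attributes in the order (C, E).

{(17, 25), (7, 36), (8, 36)}

Joining U and Q on B yields {(11, 14, s, 17), (11, 14, s, 26), (11, 14, s, 34), (16, 33, k, 13), (16, 33, k, 16), (16, 33, k, 19), (16, 33, k, 3), (16, 33, k, 34), (2, 29, s, 17), (2, 29, s, 26), (2, 29, s, 34), (21, 32, k, 13), (21, 32, k, 16), (21, 32, k, 19), (21, 32, k, 3), (21, 32, k, 34), (25, 17, s, 17), (25, 17, s, 26), (25, 17, s, 34), (36, 38, k, 13), (36, 38, k, 16), (36, 38, k, 19), (36, 38, k, 3), (36, 38, k, 34), (36, 7, s, 17), (36, 7, s, 26), (36, 7, s, 34), (36, 8, s, 17), (36, 8, s, 26), (36, 8, s, 34), (8, 11, k, 13), (8, 11, k, 16), (8, 11, k, 19), (8, 11, k, 3), (8, 11, k, 34)}.
π[E, C]: project onto (E, C) (26 duplicate(s) eliminated) → {(11, 14), (16, 33), (2, 29), (21, 32), (25, 17), (36, 38), (36, 7), (36, 8), (8, 11)}
Apply σ_{C ≤ E}; surviving tuples: {(25, 17), (36, 7), (36, 8)}
π[C, E]: project onto (C, E) → {(17, 25), (7, 36), (8, 36)}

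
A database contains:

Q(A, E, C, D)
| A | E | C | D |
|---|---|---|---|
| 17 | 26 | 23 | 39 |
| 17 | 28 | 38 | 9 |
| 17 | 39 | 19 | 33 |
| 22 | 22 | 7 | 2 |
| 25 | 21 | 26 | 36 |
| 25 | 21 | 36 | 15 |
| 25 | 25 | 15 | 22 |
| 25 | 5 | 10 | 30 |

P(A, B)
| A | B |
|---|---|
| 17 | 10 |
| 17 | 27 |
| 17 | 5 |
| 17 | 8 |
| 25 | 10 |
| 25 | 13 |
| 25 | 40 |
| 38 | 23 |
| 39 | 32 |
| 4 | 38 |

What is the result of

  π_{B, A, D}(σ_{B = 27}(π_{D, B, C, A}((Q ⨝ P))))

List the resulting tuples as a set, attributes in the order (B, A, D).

{(27, 17, 33), (27, 17, 39), (27, 17, 9)}

Joining Q and P on A yields {(17, 26, 23, 39, 10), (17, 26, 23, 39, 27), (17, 26, 23, 39, 5), (17, 26, 23, 39, 8), (17, 28, 38, 9, 10), (17, 28, 38, 9, 27), (17, 28, 38, 9, 5), (17, 28, 38, 9, 8), (17, 39, 19, 33, 10), (17, 39, 19, 33, 27), (17, 39, 19, 33, 5), (17, 39, 19, 33, 8), (25, 21, 26, 36, 10), (25, 21, 26, 36, 13), (25, 21, 26, 36, 40), (25, 21, 36, 15, 10), (25, 21, 36, 15, 13), (25, 21, 36, 15, 40), (25, 25, 15, 22, 10), (25, 25, 15, 22, 13), (25, 25, 15, 22, 40), (25, 5, 10, 30, 10), (25, 5, 10, 30, 13), (25, 5, 10, 30, 40)}.
Keep only column(s) D, B, C, A: {(15, 10, 36, 25), (15, 13, 36, 25), (15, 40, 36, 25), (22, 10, 15, 25), (22, 13, 15, 25), (22, 40, 15, 25), (30, 10, 10, 25), (30, 13, 10, 25), (30, 40, 10, 25), (33, 10, 19, 17), (33, 27, 19, 17), (33, 5, 19, 17), (33, 8, 19, 17), (36, 10, 26, 25), (36, 13, 26, 25), (36, 40, 26, 25), (39, 10, 23, 17), (39, 27, 23, 17), (39, 5, 23, 17), (39, 8, 23, 17), (9, 10, 38, 17), (9, 27, 38, 17), (9, 5, 38, 17), (9, 8, 38, 17)}
Apply σ_{B = 27}; surviving tuples: {(33, 27, 19, 17), (39, 27, 23, 17), (9, 27, 38, 17)}
Keep only column(s) B, A, D: {(27, 17, 33), (27, 17, 39), (27, 17, 9)}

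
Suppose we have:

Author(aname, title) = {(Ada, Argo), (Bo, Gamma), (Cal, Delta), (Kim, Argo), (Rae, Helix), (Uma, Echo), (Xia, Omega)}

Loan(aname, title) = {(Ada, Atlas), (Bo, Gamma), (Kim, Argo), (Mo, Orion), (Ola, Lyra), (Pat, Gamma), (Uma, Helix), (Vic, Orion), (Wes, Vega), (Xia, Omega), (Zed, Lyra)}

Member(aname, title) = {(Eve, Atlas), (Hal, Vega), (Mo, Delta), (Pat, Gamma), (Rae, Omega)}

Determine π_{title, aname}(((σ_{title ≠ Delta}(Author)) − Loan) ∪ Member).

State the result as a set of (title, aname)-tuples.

{(Argo, Ada), (Atlas, Eve), (Delta, Mo), (Echo, Uma), (Gamma, Pat), (Helix, Rae), (Omega, Rae), (Vega, Hal)}

Selection title ≠ Delta: {(Ada, Argo), (Bo, Gamma), (Kim, Argo), (Rae, Helix), (Uma, Echo), (Xia, Omega)}
Taking the difference: {(Ada, Argo), (Rae, Helix), (Uma, Echo)}
Taking the union: {(Ada, Argo), (Eve, Atlas), (Hal, Vega), (Mo, Delta), (Pat, Gamma), (Rae, Helix), (Rae, Omega), (Uma, Echo)}
Projecting to title, aname: {(Argo, Ada), (Atlas, Eve), (Delta, Mo), (Echo, Uma), (Gamma, Pat), (Helix, Rae), (Omega, Rae), (Vega, Hal)}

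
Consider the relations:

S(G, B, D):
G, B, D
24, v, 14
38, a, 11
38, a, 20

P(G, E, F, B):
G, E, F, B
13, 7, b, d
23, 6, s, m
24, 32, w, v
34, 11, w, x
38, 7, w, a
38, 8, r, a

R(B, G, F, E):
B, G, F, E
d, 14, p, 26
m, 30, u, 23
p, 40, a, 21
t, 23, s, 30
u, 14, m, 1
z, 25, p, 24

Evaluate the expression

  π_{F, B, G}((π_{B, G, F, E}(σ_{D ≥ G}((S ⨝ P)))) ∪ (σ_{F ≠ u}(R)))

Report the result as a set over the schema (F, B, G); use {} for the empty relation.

{(a, p, 40), (m, u, 14), (p, d, 14), (p, z, 25), (s, t, 23)}

Joining S and P on G, B yields {(24, v, 14, 32, w), (38, a, 11, 7, w), (38, a, 11, 8, r), (38, a, 20, 7, w), (38, a, 20, 8, r)}.
Selection D ≥ G: {}
Projecting to B, G, F, E: {}
Selection F ≠ u: {(d, 14, p, 26), (p, 40, a, 21), (t, 23, s, 30), (u, 14, m, 1), (z, 25, p, 24)}
Union: {} with {(d, 14, p, 26), (p, 40, a, 21), (t, 23, s, 30), (u, 14, m, 1), (z, 25, p, 24)} → {(d, 14, p, 26), (p, 40, a, 21), (t, 23, s, 30), (u, 14, m, 1), (z, 25, p, 24)}
Projecting to F, B, G: {(a, p, 40), (m, u, 14), (p, d, 14), (p, z, 25), (s, t, 23)}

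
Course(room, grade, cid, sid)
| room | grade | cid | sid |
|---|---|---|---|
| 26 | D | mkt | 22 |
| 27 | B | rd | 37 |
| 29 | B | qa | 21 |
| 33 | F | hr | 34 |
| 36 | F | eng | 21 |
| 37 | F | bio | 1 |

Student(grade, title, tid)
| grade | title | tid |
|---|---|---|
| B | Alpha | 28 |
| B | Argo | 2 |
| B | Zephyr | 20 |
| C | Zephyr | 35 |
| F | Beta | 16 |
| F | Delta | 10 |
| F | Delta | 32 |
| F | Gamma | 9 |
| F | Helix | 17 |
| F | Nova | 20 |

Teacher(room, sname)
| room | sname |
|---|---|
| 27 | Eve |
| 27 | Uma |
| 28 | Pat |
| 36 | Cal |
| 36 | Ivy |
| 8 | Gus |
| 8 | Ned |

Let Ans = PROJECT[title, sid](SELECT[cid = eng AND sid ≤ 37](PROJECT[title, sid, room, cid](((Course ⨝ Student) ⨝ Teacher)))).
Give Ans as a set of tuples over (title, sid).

Natural join on grade: {(27, B, rd, 37, Alpha, 28), (27, B, rd, 37, Argo, 2), (27, B, rd, 37, Zephyr, 20), (29, B, qa, 21, Alpha, 28), (29, B, qa, 21, Argo, 2), (29, B, qa, 21, Zephyr, 20), (33, F, hr, 34, Beta, 16), (33, F, hr, 34, Delta, 10), (33, F, hr, 34, Delta, 32), (33, F, hr, 34, Gamma, 9), (33, F, hr, 34, Helix, 17), (33, F, hr, 34, Nova, 20), (36, F, eng, 21, Beta, 16), (36, F, eng, 21, Delta, 10), (36, F, eng, 21, Delta, 32), (36, F, eng, 21, Gamma, 9), (36, F, eng, 21, Helix, 17), (36, F, eng, 21, Nova, 20), (37, F, bio, 1, Beta, 16), (37, F, bio, 1, Delta, 10), (37, F, bio, 1, Delta, 32), (37, F, bio, 1, Gamma, 9), (37, F, bio, 1, Helix, 17), (37, F, bio, 1, Nova, 20)}
Natural join on room: {(27, B, rd, 37, Alpha, 28, Eve), (27, B, rd, 37, Alpha, 28, Uma), (27, B, rd, 37, Argo, 2, Eve), (27, B, rd, 37, Argo, 2, Uma), (27, B, rd, 37, Zephyr, 20, Eve), (27, B, rd, 37, Zephyr, 20, Uma), (36, F, eng, 21, Beta, 16, Cal), (36, F, eng, 21, Beta, 16, Ivy), (36, F, eng, 21, Delta, 10, Cal), (36, F, eng, 21, Delta, 10, Ivy), (36, F, eng, 21, Delta, 32, Cal), (36, F, eng, 21, Delta, 32, Ivy), (36, F, eng, 21, Gamma, 9, Cal), (36, F, eng, 21, Gamma, 9, Ivy), (36, F, eng, 21, Helix, 17, Cal), (36, F, eng, 21, Helix, 17, Ivy), (36, F, eng, 21, Nova, 20, Cal), (36, F, eng, 21, Nova, 20, Ivy)}
Projecting to title, sid, room, cid (10 duplicate(s) eliminated): {(Alpha, 37, 27, rd), (Argo, 37, 27, rd), (Beta, 21, 36, eng), (Delta, 21, 36, eng), (Gamma, 21, 36, eng), (Helix, 21, 36, eng), (Nova, 21, 36, eng), (Zephyr, 37, 27, rd)}
Selection cid = eng AND sid ≤ 37: {(Beta, 21, 36, eng), (Delta, 21, 36, eng), (Gamma, 21, 36, eng), (Helix, 21, 36, eng), (Nova, 21, 36, eng)}
Projecting to title, sid: {(Beta, 21), (Delta, 21), (Gamma, 21), (Helix, 21), (Nova, 21)}

{(Beta, 21), (Delta, 21), (Gamma, 21), (Helix, 21), (Nova, 21)}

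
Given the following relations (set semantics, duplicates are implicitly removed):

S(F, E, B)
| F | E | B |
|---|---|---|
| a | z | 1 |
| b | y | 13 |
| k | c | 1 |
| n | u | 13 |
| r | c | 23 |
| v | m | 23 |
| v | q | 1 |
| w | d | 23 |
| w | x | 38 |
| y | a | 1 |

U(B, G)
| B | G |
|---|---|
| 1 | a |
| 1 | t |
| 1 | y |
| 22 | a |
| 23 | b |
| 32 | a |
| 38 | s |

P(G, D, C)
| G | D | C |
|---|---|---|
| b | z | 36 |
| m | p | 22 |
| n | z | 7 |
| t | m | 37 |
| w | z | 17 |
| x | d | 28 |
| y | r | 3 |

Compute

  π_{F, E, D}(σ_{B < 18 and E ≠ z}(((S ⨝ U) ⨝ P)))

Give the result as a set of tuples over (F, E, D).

Joining S and U on B yields {(a, z, 1, a), (a, z, 1, t), (a, z, 1, y), (k, c, 1, a), (k, c, 1, t), (k, c, 1, y), (r, c, 23, b), (v, m, 23, b), (v, q, 1, a), (v, q, 1, t), (v, q, 1, y), (w, d, 23, b), (w, x, 38, s), (y, a, 1, a), (y, a, 1, t), (y, a, 1, y)}.
Joining (S ⨝ U) and P on G yields {(a, z, 1, t, m, 37), (a, z, 1, y, r, 3), (k, c, 1, t, m, 37), (k, c, 1, y, r, 3), (r, c, 23, b, z, 36), (v, m, 23, b, z, 36), (v, q, 1, t, m, 37), (v, q, 1, y, r, 3), (w, d, 23, b, z, 36), (y, a, 1, t, m, 37), (y, a, 1, y, r, 3)}.
Selection B < 18 and E ≠ z: {(k, c, 1, t, m, 37), (k, c, 1, y, r, 3), (v, q, 1, t, m, 37), (v, q, 1, y, r, 3), (y, a, 1, t, m, 37), (y, a, 1, y, r, 3)}
π[F, E, D]: project onto (F, E, D) → {(k, c, m), (k, c, r), (v, q, m), (v, q, r), (y, a, m), (y, a, r)}

{(k, c, m), (k, c, r), (v, q, m), (v, q, r), (y, a, m), (y, a, r)}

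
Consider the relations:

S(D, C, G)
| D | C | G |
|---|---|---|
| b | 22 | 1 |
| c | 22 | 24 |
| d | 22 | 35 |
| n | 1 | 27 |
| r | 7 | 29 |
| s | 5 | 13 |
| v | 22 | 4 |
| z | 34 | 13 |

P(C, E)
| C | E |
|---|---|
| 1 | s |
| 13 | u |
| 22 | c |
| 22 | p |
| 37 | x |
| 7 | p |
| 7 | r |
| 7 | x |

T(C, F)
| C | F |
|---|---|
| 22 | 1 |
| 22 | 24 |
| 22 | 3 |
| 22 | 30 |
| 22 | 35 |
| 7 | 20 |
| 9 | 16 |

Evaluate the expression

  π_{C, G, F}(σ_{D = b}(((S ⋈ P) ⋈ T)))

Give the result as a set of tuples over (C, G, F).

S ⋈ P (natural join on C): {(b, 22, 1, c), (b, 22, 1, p), (c, 22, 24, c), (c, 22, 24, p), (d, 22, 35, c), (d, 22, 35, p), (n, 1, 27, s), (r, 7, 29, p), (r, 7, 29, r), (r, 7, 29, x), (v, 22, 4, c), (v, 22, 4, p)}
(S ⋈ P) ⋈ T (natural join on C): {(b, 22, 1, c, 1), (b, 22, 1, c, 24), (b, 22, 1, c, 3), (b, 22, 1, c, 30), (b, 22, 1, c, 35), (b, 22, 1, p, 1), (b, 22, 1, p, 24), (b, 22, 1, p, 3), (b, 22, 1, p, 30), (b, 22, 1, p, 35), (c, 22, 24, c, 1), (c, 22, 24, c, 24), (c, 22, 24, c, 3), (c, 22, 24, c, 30), (c, 22, 24, c, 35), (c, 22, 24, p, 1), (c, 22, 24, p, 24), (c, 22, 24, p, 3), (c, 22, 24, p, 30), (c, 22, 24, p, 35), (d, 22, 35, c, 1), (d, 22, 35, c, 24), (d, 22, 35, c, 3), (d, 22, 35, c, 30), (d, 22, 35, c, 35), (d, 22, 35, p, 1), (d, 22, 35, p, 24), (d, 22, 35, p, 3), (d, 22, 35, p, 30), (d, 22, 35, p, 35), (r, 7, 29, p, 20), (r, 7, 29, r, 20), (r, 7, 29, x, 20), (v, 22, 4, c, 1), (v, 22, 4, c, 24), (v, 22, 4, c, 3), (v, 22, 4, c, 30), (v, 22, 4, c, 35), (v, 22, 4, p, 1), (v, 22, 4, p, 24), (v, 22, 4, p, 3), (v, 22, 4, p, 30), (v, 22, 4, p, 35)}
Apply σ_{D = b}; surviving tuples: {(b, 22, 1, c, 1), (b, 22, 1, c, 24), (b, 22, 1, c, 3), (b, 22, 1, c, 30), (b, 22, 1, c, 35), (b, 22, 1, p, 1), (b, 22, 1, p, 24), (b, 22, 1, p, 3), (b, 22, 1, p, 30), (b, 22, 1, p, 35)}
π[C, G, F]: project onto (C, G, F) (5 duplicate(s) eliminated) → {(22, 1, 1), (22, 1, 24), (22, 1, 3), (22, 1, 30), (22, 1, 35)}

{(22, 1, 1), (22, 1, 24), (22, 1, 3), (22, 1, 30), (22, 1, 35)}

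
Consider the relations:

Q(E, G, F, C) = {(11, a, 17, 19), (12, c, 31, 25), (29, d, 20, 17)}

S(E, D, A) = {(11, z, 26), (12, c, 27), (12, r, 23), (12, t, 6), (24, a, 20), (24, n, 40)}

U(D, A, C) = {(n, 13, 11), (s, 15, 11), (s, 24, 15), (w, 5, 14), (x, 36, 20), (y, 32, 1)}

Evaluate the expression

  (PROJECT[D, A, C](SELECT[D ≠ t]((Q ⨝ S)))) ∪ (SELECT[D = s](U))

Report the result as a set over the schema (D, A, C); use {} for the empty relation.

{(c, 27, 25), (r, 23, 25), (s, 15, 11), (s, 24, 15), (z, 26, 19)}

Joining Q and S on E yields {(11, a, 17, 19, z, 26), (12, c, 31, 25, c, 27), (12, c, 31, 25, r, 23), (12, c, 31, 25, t, 6)}.
Apply σ_{D ≠ t}; surviving tuples: {(11, a, 17, 19, z, 26), (12, c, 31, 25, c, 27), (12, c, 31, 25, r, 23)}
Projecting to D, A, C: {(c, 27, 25), (r, 23, 25), (z, 26, 19)}
Apply σ_{D = s}; surviving tuples: {(s, 15, 11), (s, 24, 15)}
Set union of the two operands is {(c, 27, 25), (r, 23, 25), (s, 15, 11), (s, 24, 15), (z, 26, 19)}.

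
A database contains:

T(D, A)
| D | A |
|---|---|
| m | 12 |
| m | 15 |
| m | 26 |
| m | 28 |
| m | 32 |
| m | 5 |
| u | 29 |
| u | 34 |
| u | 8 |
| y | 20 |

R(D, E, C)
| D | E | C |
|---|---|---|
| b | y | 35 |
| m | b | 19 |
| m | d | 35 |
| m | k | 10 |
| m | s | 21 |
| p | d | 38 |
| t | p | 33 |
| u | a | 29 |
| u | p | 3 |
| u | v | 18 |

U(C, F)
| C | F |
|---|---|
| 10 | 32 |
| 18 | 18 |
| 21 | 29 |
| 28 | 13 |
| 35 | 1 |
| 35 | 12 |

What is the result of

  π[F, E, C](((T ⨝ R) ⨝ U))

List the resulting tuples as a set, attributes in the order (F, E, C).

Natural join on D: {(m, 12, b, 19), (m, 12, d, 35), (m, 12, k, 10), (m, 12, s, 21), (m, 15, b, 19), (m, 15, d, 35), (m, 15, k, 10), (m, 15, s, 21), (m, 26, b, 19), (m, 26, d, 35), (m, 26, k, 10), (m, 26, s, 21), (m, 28, b, 19), (m, 28, d, 35), (m, 28, k, 10), (m, 28, s, 21), (m, 32, b, 19), (m, 32, d, 35), (m, 32, k, 10), (m, 32, s, 21), (m, 5, b, 19), (m, 5, d, 35), (m, 5, k, 10), (m, 5, s, 21), (u, 29, a, 29), (u, 29, p, 3), (u, 29, v, 18), (u, 34, a, 29), (u, 34, p, 3), (u, 34, v, 18), (u, 8, a, 29), (u, 8, p, 3), (u, 8, v, 18)}
Natural join on C: {(m, 12, d, 35, 1), (m, 12, d, 35, 12), (m, 12, k, 10, 32), (m, 12, s, 21, 29), (m, 15, d, 35, 1), (m, 15, d, 35, 12), (m, 15, k, 10, 32), (m, 15, s, 21, 29), (m, 26, d, 35, 1), (m, 26, d, 35, 12), (m, 26, k, 10, 32), (m, 26, s, 21, 29), (m, 28, d, 35, 1), (m, 28, d, 35, 12), (m, 28, k, 10, 32), (m, 28, s, 21, 29), (m, 32, d, 35, 1), (m, 32, d, 35, 12), (m, 32, k, 10, 32), (m, 32, s, 21, 29), (m, 5, d, 35, 1), (m, 5, d, 35, 12), (m, 5, k, 10, 32), (m, 5, s, 21, 29), (u, 29, v, 18, 18), (u, 34, v, 18, 18), (u, 8, v, 18, 18)}
Projecting to F, E, C (22 duplicate(s) eliminated): {(1, d, 35), (12, d, 35), (18, v, 18), (29, s, 21), (32, k, 10)}

{(1, d, 35), (12, d, 35), (18, v, 18), (29, s, 21), (32, k, 10)}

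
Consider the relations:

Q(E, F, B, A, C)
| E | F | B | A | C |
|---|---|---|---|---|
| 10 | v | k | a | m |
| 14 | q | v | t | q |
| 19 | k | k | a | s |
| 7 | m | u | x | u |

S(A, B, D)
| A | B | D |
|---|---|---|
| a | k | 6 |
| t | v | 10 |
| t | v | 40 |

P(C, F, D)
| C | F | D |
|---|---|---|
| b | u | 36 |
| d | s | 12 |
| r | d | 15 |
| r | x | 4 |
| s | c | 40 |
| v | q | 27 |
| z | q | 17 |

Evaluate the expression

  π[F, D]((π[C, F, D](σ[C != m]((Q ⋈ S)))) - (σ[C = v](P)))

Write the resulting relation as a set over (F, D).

{(k, 6), (q, 10), (q, 40)}

Q ⋈ S (natural join on B, A): {(10, v, k, a, m, 6), (14, q, v, t, q, 10), (14, q, v, t, q, 40), (19, k, k, a, s, 6)}
Selection C != m: {(14, q, v, t, q, 10), (14, q, v, t, q, 40), (19, k, k, a, s, 6)}
π[C, F, D]: project onto (C, F, D) → {(q, q, 10), (q, q, 40), (s, k, 6)}
Selection C = v: {(v, q, 27)}
Taking the difference: {(q, q, 10), (q, q, 40), (s, k, 6)}
π[F, D]: project onto (F, D) → {(k, 6), (q, 10), (q, 40)}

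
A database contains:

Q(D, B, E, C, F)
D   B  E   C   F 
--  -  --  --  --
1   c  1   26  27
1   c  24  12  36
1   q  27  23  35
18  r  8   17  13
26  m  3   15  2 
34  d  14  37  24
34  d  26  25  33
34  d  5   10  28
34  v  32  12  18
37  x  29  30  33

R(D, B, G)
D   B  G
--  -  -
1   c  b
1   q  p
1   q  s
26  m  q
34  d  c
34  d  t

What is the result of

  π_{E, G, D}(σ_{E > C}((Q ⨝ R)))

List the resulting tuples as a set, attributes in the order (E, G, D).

{(24, b, 1), (26, c, 34), (26, t, 34), (27, p, 1), (27, s, 1)}

Natural join on D, B: {(1, c, 1, 26, 27, b), (1, c, 24, 12, 36, b), (1, q, 27, 23, 35, p), (1, q, 27, 23, 35, s), (26, m, 3, 15, 2, q), (34, d, 14, 37, 24, c), (34, d, 14, 37, 24, t), (34, d, 26, 25, 33, c), (34, d, 26, 25, 33, t), (34, d, 5, 10, 28, c), (34, d, 5, 10, 28, t)}
Filtering on E > C leaves {(1, c, 24, 12, 36, b), (1, q, 27, 23, 35, p), (1, q, 27, 23, 35, s), (34, d, 26, 25, 33, c), (34, d, 26, 25, 33, t)}.
π_{E, G, D} gives {(24, b, 1), (26, c, 34), (26, t, 34), (27, p, 1), (27, s, 1)}.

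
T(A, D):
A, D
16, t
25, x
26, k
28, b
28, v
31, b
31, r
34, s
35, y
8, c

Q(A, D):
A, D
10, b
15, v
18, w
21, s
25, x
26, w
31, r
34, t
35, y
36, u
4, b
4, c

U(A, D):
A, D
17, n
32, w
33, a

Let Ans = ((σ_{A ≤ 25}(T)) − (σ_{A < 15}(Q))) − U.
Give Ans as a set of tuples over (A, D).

{(16, t), (25, x), (8, c)}

Selection A ≤ 25: {(16, t), (25, x), (8, c)}
Selection A < 15: {(10, b), (4, b), (4, c)}
Difference: {(16, t), (25, x), (8, c)} with {(10, b), (4, b), (4, c)} → {(16, t), (25, x), (8, c)}
Difference: {(16, t), (25, x), (8, c)} with {(17, n), (32, w), (33, a)} → {(16, t), (25, x), (8, c)}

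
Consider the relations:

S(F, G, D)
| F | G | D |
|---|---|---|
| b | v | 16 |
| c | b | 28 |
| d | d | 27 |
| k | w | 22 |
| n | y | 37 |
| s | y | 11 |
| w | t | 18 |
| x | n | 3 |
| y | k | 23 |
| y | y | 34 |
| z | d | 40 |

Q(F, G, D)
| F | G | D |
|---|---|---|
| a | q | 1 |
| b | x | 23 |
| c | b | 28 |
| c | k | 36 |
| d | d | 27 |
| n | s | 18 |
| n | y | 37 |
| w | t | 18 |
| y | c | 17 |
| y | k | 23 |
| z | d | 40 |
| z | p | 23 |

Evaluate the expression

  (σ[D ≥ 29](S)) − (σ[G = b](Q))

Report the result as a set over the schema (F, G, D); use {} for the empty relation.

{(n, y, 37), (y, y, 34), (z, d, 40)}

Selection D ≥ 29: {(n, y, 37), (y, y, 34), (z, d, 40)}
Selection G = b: {(c, b, 28)}
Set difference of the two operands is {(n, y, 37), (y, y, 34), (z, d, 40)}.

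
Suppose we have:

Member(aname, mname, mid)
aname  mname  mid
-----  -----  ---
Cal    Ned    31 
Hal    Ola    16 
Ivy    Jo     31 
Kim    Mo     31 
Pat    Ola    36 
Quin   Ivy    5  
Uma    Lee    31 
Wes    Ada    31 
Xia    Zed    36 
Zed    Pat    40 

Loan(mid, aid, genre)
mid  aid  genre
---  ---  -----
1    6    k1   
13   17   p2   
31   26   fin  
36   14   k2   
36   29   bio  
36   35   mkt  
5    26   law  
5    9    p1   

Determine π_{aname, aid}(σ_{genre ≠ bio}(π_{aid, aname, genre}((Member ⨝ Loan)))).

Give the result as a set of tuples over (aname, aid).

Joining Member and Loan on mid yields {(Cal, Ned, 31, 26, fin), (Ivy, Jo, 31, 26, fin), (Kim, Mo, 31, 26, fin), (Pat, Ola, 36, 14, k2), (Pat, Ola, 36, 29, bio), (Pat, Ola, 36, 35, mkt), (Quin, Ivy, 5, 26, law), (Quin, Ivy, 5, 9, p1), (Uma, Lee, 31, 26, fin), (Wes, Ada, 31, 26, fin), (Xia, Zed, 36, 14, k2), (Xia, Zed, 36, 29, bio), (Xia, Zed, 36, 35, mkt)}.
Projecting to aid, aname, genre: {(14, Pat, k2), (14, Xia, k2), (26, Cal, fin), (26, Ivy, fin), (26, Kim, fin), (26, Quin, law), (26, Uma, fin), (26, Wes, fin), (29, Pat, bio), (29, Xia, bio), (35, Pat, mkt), (35, Xia, mkt), (9, Quin, p1)}
Filtering on genre ≠ bio leaves {(14, Pat, k2), (14, Xia, k2), (26, Cal, fin), (26, Ivy, fin), (26, Kim, fin), (26, Quin, law), (26, Uma, fin), (26, Wes, fin), (35, Pat, mkt), (35, Xia, mkt), (9, Quin, p1)}.
Projecting to aname, aid: {(Cal, 26), (Ivy, 26), (Kim, 26), (Pat, 14), (Pat, 35), (Quin, 26), (Quin, 9), (Uma, 26), (Wes, 26), (Xia, 14), (Xia, 35)}

{(Cal, 26), (Ivy, 26), (Kim, 26), (Pat, 14), (Pat, 35), (Quin, 26), (Quin, 9), (Uma, 26), (Wes, 26), (Xia, 14), (Xia, 35)}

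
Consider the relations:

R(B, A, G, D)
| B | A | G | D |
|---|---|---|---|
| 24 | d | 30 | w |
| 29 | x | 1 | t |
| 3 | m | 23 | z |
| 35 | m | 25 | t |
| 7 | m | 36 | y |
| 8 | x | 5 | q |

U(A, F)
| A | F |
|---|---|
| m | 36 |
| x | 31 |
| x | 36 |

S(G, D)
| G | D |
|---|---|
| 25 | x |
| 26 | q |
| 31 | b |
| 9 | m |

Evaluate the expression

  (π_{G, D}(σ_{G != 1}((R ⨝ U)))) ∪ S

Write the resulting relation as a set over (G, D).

R ⋈ U (natural join on A): {(29, x, 1, t, 31), (29, x, 1, t, 36), (3, m, 23, z, 36), (35, m, 25, t, 36), (7, m, 36, y, 36), (8, x, 5, q, 31), (8, x, 5, q, 36)}
σ[G != 1]: keep tuples satisfying G != 1 → {(3, m, 23, z, 36), (35, m, 25, t, 36), (7, m, 36, y, 36), (8, x, 5, q, 31), (8, x, 5, q, 36)}
Projecting to G, D (1 duplicate(s) eliminated): {(23, z), (25, t), (36, y), (5, q)}
Taking the union: {(23, z), (25, t), (25, x), (26, q), (31, b), (36, y), (5, q), (9, m)}

{(23, z), (25, t), (25, x), (26, q), (31, b), (36, y), (5, q), (9, m)}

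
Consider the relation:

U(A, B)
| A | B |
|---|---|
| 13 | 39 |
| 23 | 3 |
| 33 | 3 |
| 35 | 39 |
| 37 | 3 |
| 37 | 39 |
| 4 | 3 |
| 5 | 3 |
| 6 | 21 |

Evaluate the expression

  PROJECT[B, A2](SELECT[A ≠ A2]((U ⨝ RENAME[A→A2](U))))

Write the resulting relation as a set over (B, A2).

ρ[A→A2]: schema becomes (A2, B); tuples unchanged.
Natural join on B: {(13, 39, 13), (13, 39, 35), (13, 39, 37), (23, 3, 23), (23, 3, 33), (23, 3, 37), (23, 3, 4), (23, 3, 5), (33, 3, 23), (33, 3, 33), (33, 3, 37), (33, 3, 4), (33, 3, 5), (35, 39, 13), (35, 39, 35), (35, 39, 37), (37, 3, 23), (37, 3, 33), (37, 3, 37), (37, 3, 4), (37, 3, 5), (37, 39, 13), (37, 39, 35), (37, 39, 37), (4, 3, 23), (4, 3, 33), (4, 3, 37), (4, 3, 4), (4, 3, 5), (5, 3, 23), (5, 3, 33), (5, 3, 37), (5, 3, 4), (5, 3, 5), (6, 21, 6)}
Selection A ≠ A2: {(13, 39, 35), (13, 39, 37), (23, 3, 33), (23, 3, 37), (23, 3, 4), (23, 3, 5), (33, 3, 23), (33, 3, 37), (33, 3, 4), (33, 3, 5), (35, 39, 13), (35, 39, 37), (37, 3, 23), (37, 3, 33), (37, 3, 4), (37, 3, 5), (37, 39, 13), (37, 39, 35), (4, 3, 23), (4, 3, 33), (4, 3, 37), (4, 3, 5), (5, 3, 23), (5, 3, 33), (5, 3, 37), (5, 3, 4)}
π_{B, A2} gives {(3, 23), (3, 33), (3, 37), (3, 4), (3, 5), (39, 13), (39, 35), (39, 37)} (18 duplicate(s) eliminated).

{(3, 23), (3, 33), (3, 37), (3, 4), (3, 5), (39, 13), (39, 35), (39, 37)}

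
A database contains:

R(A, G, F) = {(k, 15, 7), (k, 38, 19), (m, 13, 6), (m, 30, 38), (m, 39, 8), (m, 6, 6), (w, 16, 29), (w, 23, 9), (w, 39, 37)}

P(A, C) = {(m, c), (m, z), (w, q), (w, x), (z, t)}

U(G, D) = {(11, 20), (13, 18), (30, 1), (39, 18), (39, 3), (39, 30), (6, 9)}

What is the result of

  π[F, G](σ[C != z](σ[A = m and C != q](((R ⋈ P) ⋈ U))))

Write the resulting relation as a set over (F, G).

{(38, 30), (6, 13), (6, 6), (8, 39)}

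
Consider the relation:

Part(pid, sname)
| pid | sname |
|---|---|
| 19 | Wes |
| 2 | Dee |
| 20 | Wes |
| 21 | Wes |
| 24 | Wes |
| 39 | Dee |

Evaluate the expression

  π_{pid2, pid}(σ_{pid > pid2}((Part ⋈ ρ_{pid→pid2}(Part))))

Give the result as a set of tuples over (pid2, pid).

{(19, 20), (19, 21), (19, 24), (2, 39), (20, 21), (20, 24), (21, 24)}

ρ[pid→pid2]: schema becomes (pid2, sname); tuples unchanged.
Part ⋈ ρ_{pid→pid2}(Part) (natural join on sname): {(19, Wes, 19), (19, Wes, 20), (19, Wes, 21), (19, Wes, 24), (2, Dee, 2), (2, Dee, 39), (20, Wes, 19), (20, Wes, 20), (20, Wes, 21), (20, Wes, 24), (21, Wes, 19), (21, Wes, 20), (21, Wes, 21), (21, Wes, 24), (24, Wes, 19), (24, Wes, 20), (24, Wes, 21), (24, Wes, 24), (39, Dee, 2), (39, Dee, 39)}
σ[pid > pid2]: keep tuples satisfying pid > pid2 → {(20, Wes, 19), (21, Wes, 19), (21, Wes, 20), (24, Wes, 19), (24, Wes, 20), (24, Wes, 21), (39, Dee, 2)}
Keep only column(s) pid2, pid: {(19, 20), (19, 21), (19, 24), (2, 39), (20, 21), (20, 24), (21, 24)}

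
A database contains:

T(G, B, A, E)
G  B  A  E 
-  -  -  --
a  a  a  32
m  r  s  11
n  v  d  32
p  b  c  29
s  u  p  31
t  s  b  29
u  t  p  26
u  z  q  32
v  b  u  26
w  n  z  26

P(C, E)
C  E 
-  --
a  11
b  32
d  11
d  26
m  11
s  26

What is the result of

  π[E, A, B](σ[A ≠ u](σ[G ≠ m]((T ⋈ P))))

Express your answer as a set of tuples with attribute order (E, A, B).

Natural join on E: {(a, a, a, 32, b), (m, r, s, 11, a), (m, r, s, 11, d), (m, r, s, 11, m), (n, v, d, 32, b), (u, t, p, 26, d), (u, t, p, 26, s), (u, z, q, 32, b), (v, b, u, 26, d), (v, b, u, 26, s), (w, n, z, 26, d), (w, n, z, 26, s)}
Filtering on G ≠ m leaves {(a, a, a, 32, b), (n, v, d, 32, b), (u, t, p, 26, d), (u, t, p, 26, s), (u, z, q, 32, b), (v, b, u, 26, d), (v, b, u, 26, s), (w, n, z, 26, d), (w, n, z, 26, s)}.
Filtering on A ≠ u leaves {(a, a, a, 32, b), (n, v, d, 32, b), (u, t, p, 26, d), (u, t, p, 26, s), (u, z, q, 32, b), (w, n, z, 26, d), (w, n, z, 26, s)}.
π[E, A, B]: project onto (E, A, B) (2 duplicate(s) eliminated) → {(26, p, t), (26, z, n), (32, a, a), (32, d, v), (32, q, z)}

{(26, p, t), (26, z, n), (32, a, a), (32, d, v), (32, q, z)}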